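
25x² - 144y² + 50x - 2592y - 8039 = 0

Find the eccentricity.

e = 13/5

Collect terms: 25(x² + 2x) -144(y² + 18y) = 8039
25(x + 1)² -144(y + 9)² = 8039 + 25 - 11664 = -3600
Divide by -3600: (y + 9)²/25 - (x + 1)²/144 = 1
Hyperbola, center (-1, -9), transverse axis vertical; a² = 25, b² = 144.
c² = a² + b² = 169, so c = 13.
e = c/a = 13/5.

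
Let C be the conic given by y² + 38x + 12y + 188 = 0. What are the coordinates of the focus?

Only y is squared. Complete the square in y: (y + 6)² = -38(x + 4).
Vertex (-4, -6); 4p = -38 so p = -19/2. Opens left.
Focus is p units from the vertex along the axis: (h + p, k).

(-27/2, -6)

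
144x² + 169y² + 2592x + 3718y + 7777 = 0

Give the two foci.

(-14, -11) and (-4, -11)

Group: 144(x² + 18x) + 169(y² + 22y) = -7777
Complete the square: 144(x + 9)² + 169(y + 11)² = -7777 + 11664 + 20449 = 24336
Divide by 24336: (x + 9)²/169 + (y + 11)²/144 = 1
Ellipse, center (-9, -11), major axis horizontal; a² = 169, b² = 144.
c² = a² - b² = 169 - 144 = 25, so c = 5.
Foci lie on the horizontal axis through the center: (h ± c, k).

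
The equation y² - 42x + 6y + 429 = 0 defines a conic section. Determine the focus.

(41/2, -3)

Only y is squared. Complete the square in y: (y + 3)² = 42(x - 10).
Vertex (10, -3); 4p = 42 so p = 21/2. Opens right.
Focus is p units from the vertex along the axis: (h + p, k).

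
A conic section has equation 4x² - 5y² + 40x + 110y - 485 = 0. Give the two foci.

Group the x- and y-terms: 4(x² + 10x) -5(y² - 22y) = 485
Completing the square gives 4(x + 5)² -5(y - 11)² = 485 + 100 - 605 = -20.
Divide by -20: (y - 11)²/4 - (x + 5)²/5 = 1
Hyperbola, center (-5, 11), transverse axis vertical; a² = 4, b² = 5.
c² = a² + b² = 4 + 5 = 9, so c = 3.
Foci lie on the vertical axis through the center: (h, k ± c).

(-5, 8) and (-5, 14)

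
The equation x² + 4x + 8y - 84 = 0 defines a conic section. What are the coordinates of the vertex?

Only x is squared. Complete the square in x: (x + 2)² = -8(y - 11).
Vertex (-2, 11); 4p = -8 so p = -2. Opens down.

(-2, 11)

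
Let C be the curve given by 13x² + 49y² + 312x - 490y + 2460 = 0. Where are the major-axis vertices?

Rearranging, 13(x² + 24x) + 49(y² - 10y) = -2460.
13(x + 12)² + 49(y - 5)² = -2460 + 1872 + 1225 = 637
Dividing both sides by 637: (x + 12)²/49 + (y - 5)²/13 = 1
Ellipse, center (-12, 5), major axis horizontal; a² = 49, b² = 13.
a = 7. Vertices at (h ± a, k).

(-19, 5) and (-5, 5)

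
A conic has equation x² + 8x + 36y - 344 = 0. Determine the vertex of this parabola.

(-4, 10)

Only x is squared. Complete the square in x: (x + 4)² = -36(y - 10).
Vertex (-4, 10); 4p = -36 so p = -9. Opens down.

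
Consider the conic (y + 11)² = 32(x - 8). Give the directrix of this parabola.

Vertex (8, -11); 4p = 32 so p = 8. Opens right.
Directrix is the vertical line x = h − p = 8 − (8) = 0.

x = 0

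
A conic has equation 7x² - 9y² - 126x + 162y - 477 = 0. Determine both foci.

(9 - 4√5, 9) and (9 + 4√5, 9)

Rearranging, 7(x² - 18x) -9(y² - 18y) = 477.
Complete the square: 7(x - 9)² -9(y - 9)² = 477 + 567 - 729 = 315
Divide by 315: (x - 9)²/45 - (y - 9)²/35 = 1
Hyperbola, center (9, 9), transverse axis horizontal; a² = 45, b² = 35.
c² = a² + b² = 45 + 35 = 80, so c = 4√5.
Foci lie on the horizontal axis through the center: (h ± c, k).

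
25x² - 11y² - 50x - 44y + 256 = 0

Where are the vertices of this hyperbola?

Group the x- and y-terms: 25(x² - 2x) -11(y² + 4y) = -256
25(x - 1)² -11(y + 2)² = -256 + 25 - 44 = -275
Divide by -275: (y + 2)²/25 - (x - 1)²/11 = 1
Hyperbola, center (1, -2), transverse axis vertical; a² = 25, b² = 11.
a = 5. Vertices at (h, k ± a).

(1, -7) and (1, 3)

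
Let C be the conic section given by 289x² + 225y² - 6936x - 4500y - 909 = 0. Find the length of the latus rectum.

450/17

Rearranging, 289(x² - 24x) + 225(y² - 20y) = 909.
Complete the square in x and y: 289(x - 12)² + 225(y - 10)² = 909 + 41616 + 22500 = 65025
Divide through by 65025 to get (x - 12)²/225 + (y - 10)²/289 = 1.
Ellipse, center (12, 10), major axis vertical; a² = 289, b² = 225.
Latus rectum length = 2b²/a = 2·225/17 = 450/17.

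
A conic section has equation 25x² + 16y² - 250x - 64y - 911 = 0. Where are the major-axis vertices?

Group the x- and y-terms: 25(x² - 10x) + 16(y² - 4y) = 911
Complete the square: 25(x - 5)² + 16(y - 2)² = 911 + 625 + 64 = 1600
Dividing both sides by 1600: (x - 5)²/64 + (y - 2)²/100 = 1
Ellipse, center (5, 2), major axis vertical; a² = 100, b² = 64.
a = 10. Vertices at (h, k ± a).

(5, -8) and (5, 12)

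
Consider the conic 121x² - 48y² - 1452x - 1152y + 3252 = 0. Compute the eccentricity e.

Collect terms: 121(x² - 12x) -48(y² + 24y) = -3252
Complete the square: 121(x - 6)² -48(y + 12)² = -3252 + 4356 - 6912 = -5808
Divide by -5808: (y + 12)²/121 - (x - 6)²/48 = 1
Hyperbola, center (6, -12), transverse axis vertical; a² = 121, b² = 48.
c² = a² + b² = 169, so c = 13.
e = c/a = 13/11.

e = 13/11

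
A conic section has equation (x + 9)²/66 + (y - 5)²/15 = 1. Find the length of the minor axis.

Center (-9, 5). The larger denominator 66 sits under the x-term, so the major axis is horizontal; a² = 66, b² = 15.
b² = 15 so b = √15; the minor axis has length 2b = 2√15.

2√15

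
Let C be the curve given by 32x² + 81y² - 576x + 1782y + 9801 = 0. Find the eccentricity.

Rearranging, 32(x² - 18x) + 81(y² + 22y) = -9801.
Complete the square: 32(x - 9)² + 81(y + 11)² = -9801 + 2592 + 9801 = 2592
Divide through by 2592 to get (x - 9)²/81 + (y + 11)²/32 = 1.
Ellipse, center (9, -11), major axis horizontal; a² = 81, b² = 32.
c² = a² - b² = 49, so c = 7.
e = c/a = 7/9.

e = 7/9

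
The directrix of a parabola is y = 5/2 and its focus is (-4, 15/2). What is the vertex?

(-4, 5)

The vertex is the midpoint between the focus and the directrix along the axis of symmetry.
Axis is vertical (directrix is horizontal). Vertex y-coordinate = (15/2 + 5/2)/2 = 5; x-coordinate = -4.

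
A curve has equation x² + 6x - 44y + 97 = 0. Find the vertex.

Only x is squared. Complete the square in x: (x + 3)² = 44(y - 2).
Vertex (-3, 2); 4p = 44 so p = 11. Opens up.

(-3, 2)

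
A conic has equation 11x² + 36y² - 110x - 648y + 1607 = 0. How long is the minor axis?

4√11

Group the x- and y-terms: 11(x² - 10x) + 36(y² - 18y) = -1607
11(x - 5)² + 36(y - 9)² = -1607 + 275 + 2916 = 1584
Dividing both sides by 1584: (x - 5)²/144 + (y - 9)²/44 = 1
Ellipse, center (5, 9), major axis horizontal; a² = 144, b² = 44.
b² = 44 so b = 2√11; the minor axis has length 2b = 4√11.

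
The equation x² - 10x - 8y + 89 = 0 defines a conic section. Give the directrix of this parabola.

y = 6

Only x is squared. Complete the square in x: (x - 5)² = 8(y - 8).
Vertex (5, 8); 4p = 8 so p = 2. Opens up.
Directrix is the horizontal line y = k − p = 8 − (2) = 6.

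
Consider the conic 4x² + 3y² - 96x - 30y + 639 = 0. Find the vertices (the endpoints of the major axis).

Group the x- and y-terms: 4(x² - 24x) + 3(y² - 10y) = -639
4(x - 12)² + 3(y - 5)² = -639 + 576 + 75 = 12
Divide through by 12 to get (x - 12)²/3 + (y - 5)²/4 = 1.
Ellipse, center (12, 5), major axis vertical; a² = 4, b² = 3.
a = 2. Vertices at (h, k ± a).

(12, 3) and (12, 7)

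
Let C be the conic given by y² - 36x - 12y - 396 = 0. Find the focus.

(-3, 6)

Only y is squared. Complete the square in y: (y - 6)² = 36(x + 12).
Vertex (-12, 6); 4p = 36 so p = 9. Opens right.
Focus is p units from the vertex along the axis: (h + p, k).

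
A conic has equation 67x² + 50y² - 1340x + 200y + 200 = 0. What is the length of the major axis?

2√134

Group: 67(x² - 20x) + 50(y² + 4y) = -200
Completing the square gives 67(x - 10)² + 50(y + 2)² = -200 + 6700 + 200 = 6700.
Divide through by 6700 to get (x - 10)²/100 + (y + 2)²/134 = 1.
Ellipse, center (10, -2), major axis vertical; a² = 134, b² = 100.
a² = 134 so a = √134; the major axis has length 2a = 2√134.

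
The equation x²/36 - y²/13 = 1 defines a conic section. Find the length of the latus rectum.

13/3

Center (0, 0). The positive term is the x-term, so the transverse axis is horizontal; a² = 36, b² = 13.
Latus rectum length = 2b²/a = 2·13/6 = 13/3.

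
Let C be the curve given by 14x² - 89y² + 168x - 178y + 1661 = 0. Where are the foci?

Group the x- and y-terms: 14(x² + 12x) -89(y² + 2y) = -1661
Completing the square gives 14(x + 6)² -89(y + 1)² = -1661 + 504 - 89 = -1246.
Divide by -1246: (y + 1)²/14 - (x + 6)²/89 = 1
Hyperbola, center (-6, -1), transverse axis vertical; a² = 14, b² = 89.
c² = a² + b² = 14 + 89 = 103, so c = √103.
Foci lie on the vertical axis through the center: (h, k ± c).

(-6, -1 - √103) and (-6, -1 + √103)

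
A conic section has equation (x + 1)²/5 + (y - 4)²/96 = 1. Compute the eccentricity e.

e = √546/24

Center (-1, 4). The larger denominator 96 sits under the y-term, so the major axis is vertical; a² = 96, b² = 5.
c² = a² - b² = 91, so c = √91.
e = c/a = √91/4√6 = √546/24.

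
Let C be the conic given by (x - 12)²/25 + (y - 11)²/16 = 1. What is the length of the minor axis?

Center (12, 11). The larger denominator 25 sits under the x-term, so the major axis is horizontal; a² = 25, b² = 16.
b² = 16 so b = 4; the minor axis has length 2b = 8.

8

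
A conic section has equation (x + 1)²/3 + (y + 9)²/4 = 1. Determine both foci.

Center (-1, -9). The larger denominator 4 sits under the y-term, so the major axis is vertical; a² = 4, b² = 3.
c² = a² - b² = 4 - 3 = 1, so c = 1.
Foci lie on the vertical axis through the center: (h, k ± c).

(-1, -10) and (-1, -8)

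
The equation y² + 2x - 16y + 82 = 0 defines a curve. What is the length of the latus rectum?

2

Only y is squared. Complete the square in y: (y - 8)² = -2(x + 9).
Vertex (-9, 8); 4p = -2 so p = -1/2. Opens left.
Latus rectum length = |4p| = 2.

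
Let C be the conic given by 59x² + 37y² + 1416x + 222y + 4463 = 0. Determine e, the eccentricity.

e = √1298/59

Group the x- and y-terms: 59(x² + 24x) + 37(y² + 6y) = -4463
Complete the square: 59(x + 12)² + 37(y + 3)² = -4463 + 8496 + 333 = 4366
Divide by 4366: (x + 12)²/74 + (y + 3)²/118 = 1
Ellipse, center (-12, -3), major axis vertical; a² = 118, b² = 74.
c² = a² - b² = 44, so c = 2√11.
e = c/a = 2√11/√118 = √1298/59.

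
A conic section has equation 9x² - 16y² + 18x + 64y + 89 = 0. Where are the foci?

(-1, -3) and (-1, 7)

Collect terms: 9(x² + 2x) -16(y² - 4y) = -89
Completing the square gives 9(x + 1)² -16(y - 2)² = -89 + 9 - 64 = -144.
Dividing both sides by -144: (y - 2)²/9 - (x + 1)²/16 = 1
Hyperbola, center (-1, 2), transverse axis vertical; a² = 9, b² = 16.
c² = a² + b² = 9 + 16 = 25, so c = 5.
Foci lie on the vertical axis through the center: (h, k ± c).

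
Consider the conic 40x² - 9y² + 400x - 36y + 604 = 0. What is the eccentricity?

e = 7/3

Group: 40(x² + 10x) -9(y² + 4y) = -604
Complete the square: 40(x + 5)² -9(y + 2)² = -604 + 1000 - 36 = 360
Dividing both sides by 360: (x + 5)²/9 - (y + 2)²/40 = 1
Hyperbola, center (-5, -2), transverse axis horizontal; a² = 9, b² = 40.
c² = a² + b² = 49, so c = 7.
e = c/a = 7/3.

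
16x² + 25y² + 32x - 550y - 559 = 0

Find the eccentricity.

e = 3/5

Group the x- and y-terms: 16(x² + 2x) + 25(y² - 22y) = 559
16(x + 1)² + 25(y - 11)² = 559 + 16 + 3025 = 3600
Dividing both sides by 3600: (x + 1)²/225 + (y - 11)²/144 = 1
Ellipse, center (-1, 11), major axis horizontal; a² = 225, b² = 144.
c² = a² - b² = 81, so c = 9.
e = c/a = 9/15 = 3/5.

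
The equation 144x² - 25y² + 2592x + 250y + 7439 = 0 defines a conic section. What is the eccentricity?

Group: 144(x² + 18x) -25(y² - 10y) = -7439
Complete the square: 144(x + 9)² -25(y - 5)² = -7439 + 11664 - 625 = 3600
Divide by 3600: (x + 9)²/25 - (y - 5)²/144 = 1
Hyperbola, center (-9, 5), transverse axis horizontal; a² = 25, b² = 144.
c² = a² + b² = 169, so c = 13.
e = c/a = 13/5.

e = 13/5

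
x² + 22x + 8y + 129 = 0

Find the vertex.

(-11, -1)

Only x is squared. Complete the square in x: (x + 11)² = -8(y + 1).
Vertex (-11, -1); 4p = -8 so p = -2. Opens down.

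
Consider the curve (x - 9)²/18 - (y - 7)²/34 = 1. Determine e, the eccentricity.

e = √26/3

Center (9, 7). The positive term is the x-term, so the transverse axis is horizontal; a² = 18, b² = 34.
c² = a² + b² = 52, so c = 2√13.
e = c/a = 2√13/3√2 = √26/3.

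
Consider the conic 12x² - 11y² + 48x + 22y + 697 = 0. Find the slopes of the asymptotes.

Rearranging, 12(x² + 4x) -11(y² - 2y) = -697.
12(x + 2)² -11(y - 1)² = -697 + 48 - 11 = -660
Divide through by -660 to get (y - 1)²/60 - (x + 2)²/55 = 1.
Hyperbola, center (-2, 1), transverse axis vertical; a² = 60, b² = 55.
For a vertical hyperbola the asymptotes have slope ±a/b.
Here that is ±2√15/√55 = ±2√33/11.

2√33/11 and -2√33/11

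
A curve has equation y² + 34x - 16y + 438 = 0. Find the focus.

Only y is squared. Complete the square in y: (y - 8)² = -34(x + 11).
Vertex (-11, 8); 4p = -34 so p = -17/2. Opens left.
Focus is p units from the vertex along the axis: (h + p, k).

(-39/2, 8)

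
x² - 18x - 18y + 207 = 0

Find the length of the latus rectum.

18

Only x is squared. Complete the square in x: (x - 9)² = 18(y - 7).
Vertex (9, 7); 4p = 18 so p = 9/2. Opens up.
Latus rectum length = |4p| = 18.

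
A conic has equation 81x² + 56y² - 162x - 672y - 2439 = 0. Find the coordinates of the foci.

(1, 1) and (1, 11)

Rearranging, 81(x² - 2x) + 56(y² - 12y) = 2439.
Complete the square: 81(x - 1)² + 56(y - 6)² = 2439 + 81 + 2016 = 4536
Divide through by 4536 to get (x - 1)²/56 + (y - 6)²/81 = 1.
Ellipse, center (1, 6), major axis vertical; a² = 81, b² = 56.
c² = a² - b² = 81 - 56 = 25, so c = 5.
Foci lie on the vertical axis through the center: (h, k ± c).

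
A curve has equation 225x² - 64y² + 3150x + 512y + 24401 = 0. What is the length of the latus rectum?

128/15

Group: 225(x² + 14x) -64(y² - 8y) = -24401
225(x + 7)² -64(y - 4)² = -24401 + 11025 - 1024 = -14400
Dividing both sides by -14400: (y - 4)²/225 - (x + 7)²/64 = 1
Hyperbola, center (-7, 4), transverse axis vertical; a² = 225, b² = 64.
Latus rectum length = 2b²/a = 2·64/15 = 128/15.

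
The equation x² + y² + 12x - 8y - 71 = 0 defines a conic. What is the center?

Group the x- and y-terms: (x² + 12x) + (y² - 8y) = 71
(x + 6)² + (y - 4)² = 71 + 36 + 16 = 123
So (x + 6)² + (y - 4)² = 123.
Circle centered at (-6, 4) with r² = 123.

(-6, 4)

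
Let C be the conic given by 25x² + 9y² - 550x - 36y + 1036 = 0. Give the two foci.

(11, -10) and (11, 14)

Collect terms: 25(x² - 22x) + 9(y² - 4y) = -1036
Complete the square in x and y: 25(x - 11)² + 9(y - 2)² = -1036 + 3025 + 36 = 2025
Divide by 2025: (x - 11)²/81 + (y - 2)²/225 = 1
Ellipse, center (11, 2), major axis vertical; a² = 225, b² = 81.
c² = a² - b² = 225 - 81 = 144, so c = 12.
Foci lie on the vertical axis through the center: (h, k ± c).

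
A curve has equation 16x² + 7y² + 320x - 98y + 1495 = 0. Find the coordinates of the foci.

(-10, 1) and (-10, 13)

Group: 16(x² + 20x) + 7(y² - 14y) = -1495
Complete the square in x and y: 16(x + 10)² + 7(y - 7)² = -1495 + 1600 + 343 = 448
Divide through by 448 to get (x + 10)²/28 + (y - 7)²/64 = 1.
Ellipse, center (-10, 7), major axis vertical; a² = 64, b² = 28.
c² = a² - b² = 64 - 28 = 36, so c = 6.
Foci lie on the vertical axis through the center: (h, k ± c).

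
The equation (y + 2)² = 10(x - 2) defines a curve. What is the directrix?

Vertex (2, -2); 4p = 10 so p = 5/2. Opens right.
Directrix is the vertical line x = h − p = 2 − (5/2) = -1/2.

x = -1/2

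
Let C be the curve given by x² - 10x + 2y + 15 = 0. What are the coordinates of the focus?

Only x is squared. Complete the square in x: (x - 5)² = -2(y - 5).
Vertex (5, 5); 4p = -2 so p = -1/2. Opens down.
Focus is p units from the vertex along the axis: (h, k + p).

(5, 9/2)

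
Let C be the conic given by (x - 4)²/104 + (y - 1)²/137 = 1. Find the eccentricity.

Center (4, 1). The larger denominator 137 sits under the y-term, so the major axis is vertical; a² = 137, b² = 104.
c² = a² - b² = 33, so c = √33.
e = c/a = √33/√137 = √4521/137.

e = √4521/137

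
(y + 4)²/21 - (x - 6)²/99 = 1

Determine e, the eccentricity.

e = 2√70/7

Center (6, -4). The positive term is the y-term, so the transverse axis is vertical; a² = 21, b² = 99.
c² = a² + b² = 120, so c = 2√30.
e = c/a = 2√30/√21 = 2√70/7.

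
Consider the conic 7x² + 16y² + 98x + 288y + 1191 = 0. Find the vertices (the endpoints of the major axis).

Group the x- and y-terms: 7(x² + 14x) + 16(y² + 18y) = -1191
Completing the square gives 7(x + 7)² + 16(y + 9)² = -1191 + 343 + 1296 = 448.
Divide through by 448 to get (x + 7)²/64 + (y + 9)²/28 = 1.
Ellipse, center (-7, -9), major axis horizontal; a² = 64, b² = 28.
a = 8. Vertices at (h ± a, k).

(-15, -9) and (1, -9)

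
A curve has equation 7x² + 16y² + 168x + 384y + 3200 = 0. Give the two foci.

Group the x- and y-terms: 7(x² + 24x) + 16(y² + 24y) = -3200
Complete the square in x and y: 7(x + 12)² + 16(y + 12)² = -3200 + 1008 + 2304 = 112
Dividing both sides by 112: (x + 12)²/16 + (y + 12)²/7 = 1
Ellipse, center (-12, -12), major axis horizontal; a² = 16, b² = 7.
c² = a² - b² = 16 - 7 = 9, so c = 3.
Foci lie on the horizontal axis through the center: (h ± c, k).

(-15, -12) and (-9, -12)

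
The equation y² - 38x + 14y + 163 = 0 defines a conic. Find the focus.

Only y is squared. Complete the square in y: (y + 7)² = 38(x - 3).
Vertex (3, -7); 4p = 38 so p = 19/2. Opens right.
Focus is p units from the vertex along the axis: (h + p, k).

(25/2, -7)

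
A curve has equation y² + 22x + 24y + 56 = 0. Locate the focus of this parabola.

Only y is squared. Complete the square in y: (y + 12)² = -22(x - 4).
Vertex (4, -12); 4p = -22 so p = -11/2. Opens left.
Focus is p units from the vertex along the axis: (h + p, k).

(-3/2, -12)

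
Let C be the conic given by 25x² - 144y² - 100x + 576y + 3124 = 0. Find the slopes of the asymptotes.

25(x² - 4x) -144(y² - 4y) = -3124
Complete the square in x and y: 25(x - 2)² -144(y - 2)² = -3124 + 100 - 576 = -3600
Divide through by -3600 to get (y - 2)²/25 - (x - 2)²/144 = 1.
Hyperbola, center (2, 2), transverse axis vertical; a² = 25, b² = 144.
For a vertical hyperbola the asymptotes have slope ±a/b.
Here that is ±5/12.

5/12 and -5/12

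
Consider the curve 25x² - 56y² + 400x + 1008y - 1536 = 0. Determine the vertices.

(-8, 4) and (-8, 14)

Group: 25(x² + 16x) -56(y² - 18y) = 1536
25(x + 8)² -56(y - 9)² = 1536 + 1600 - 4536 = -1400
Divide by -1400: (y - 9)²/25 - (x + 8)²/56 = 1
Hyperbola, center (-8, 9), transverse axis vertical; a² = 25, b² = 56.
a = 5. Vertices at (h, k ± a).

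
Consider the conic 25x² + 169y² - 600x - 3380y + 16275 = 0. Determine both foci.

(0, 10) and (24, 10)

Collect terms: 25(x² - 24x) + 169(y² - 20y) = -16275
25(x - 12)² + 169(y - 10)² = -16275 + 3600 + 16900 = 4225
Dividing both sides by 4225: (x - 12)²/169 + (y - 10)²/25 = 1
Ellipse, center (12, 10), major axis horizontal; a² = 169, b² = 25.
c² = a² - b² = 169 - 25 = 144, so c = 12.
Foci lie on the horizontal axis through the center: (h ± c, k).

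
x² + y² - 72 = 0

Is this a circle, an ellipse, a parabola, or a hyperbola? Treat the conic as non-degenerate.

circle

No xy term. Coefficients of x² and y² are A = 1, C = 1.
A = C (same sign) ⇒ circle.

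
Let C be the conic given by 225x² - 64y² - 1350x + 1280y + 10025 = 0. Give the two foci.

Rearranging, 225(x² - 6x) -64(y² - 20y) = -10025.
225(x - 3)² -64(y - 10)² = -10025 + 2025 - 6400 = -14400
Divide by -14400: (y - 10)²/225 - (x - 3)²/64 = 1
Hyperbola, center (3, 10), transverse axis vertical; a² = 225, b² = 64.
c² = a² + b² = 225 + 64 = 289, so c = 17.
Foci lie on the vertical axis through the center: (h, k ± c).

(3, -7) and (3, 27)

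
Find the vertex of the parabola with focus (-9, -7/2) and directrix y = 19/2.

(-9, 3)

The vertex is the midpoint between the focus and the directrix along the axis of symmetry.
Axis is vertical (directrix is horizontal). Vertex y-coordinate = (-7/2 + 19/2)/2 = 3; x-coordinate = -9.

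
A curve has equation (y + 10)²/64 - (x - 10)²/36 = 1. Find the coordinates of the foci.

(10, -20) and (10, 0)

Center (10, -10). The positive term is the y-term, so the transverse axis is vertical; a² = 64, b² = 36.
c² = a² + b² = 64 + 36 = 100, so c = 10.
Foci lie on the vertical axis through the center: (h, k ± c).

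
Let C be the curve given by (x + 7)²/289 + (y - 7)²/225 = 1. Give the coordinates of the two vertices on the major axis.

Center (-7, 7). The larger denominator 289 sits under the x-term, so the major axis is horizontal; a² = 289, b² = 225.
a = 17. Vertices at (h ± a, k).

(-24, 7) and (10, 7)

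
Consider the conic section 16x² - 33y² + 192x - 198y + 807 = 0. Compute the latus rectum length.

Group the x- and y-terms: 16(x² + 12x) -33(y² + 6y) = -807
Completing the square gives 16(x + 6)² -33(y + 3)² = -807 + 576 - 297 = -528.
Dividing both sides by -528: (y + 3)²/16 - (x + 6)²/33 = 1
Hyperbola, center (-6, -3), transverse axis vertical; a² = 16, b² = 33.
Latus rectum length = 2b²/a = 2·33/4 = 33/2.

33/2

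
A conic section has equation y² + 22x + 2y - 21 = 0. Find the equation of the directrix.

Only y is squared. Complete the square in y: (y + 1)² = -22(x - 1).
Vertex (1, -1); 4p = -22 so p = -11/2. Opens left.
Directrix is the vertical line x = h − p = 1 − (-11/2) = 13/2.

x = 13/2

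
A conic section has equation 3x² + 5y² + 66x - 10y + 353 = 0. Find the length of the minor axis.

Rearranging, 3(x² + 22x) + 5(y² - 2y) = -353.
3(x + 11)² + 5(y - 1)² = -353 + 363 + 5 = 15
Dividing both sides by 15: (x + 11)²/5 + (y - 1)²/3 = 1
Ellipse, center (-11, 1), major axis horizontal; a² = 5, b² = 3.
b² = 3 so b = √3; the minor axis has length 2b = 2√3.

2√3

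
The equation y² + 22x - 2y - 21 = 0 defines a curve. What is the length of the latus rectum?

Only y is squared. Complete the square in y: (y - 1)² = -22(x - 1).
Vertex (1, 1); 4p = -22 so p = -11/2. Opens left.
Latus rectum length = |4p| = 22.

22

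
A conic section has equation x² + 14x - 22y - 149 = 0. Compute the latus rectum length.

22

Only x is squared. Complete the square in x: (x + 7)² = 22(y + 9).
Vertex (-7, -9); 4p = 22 so p = 11/2. Opens up.
Latus rectum length = |4p| = 22.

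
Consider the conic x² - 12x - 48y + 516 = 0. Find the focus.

Only x is squared. Complete the square in x: (x - 6)² = 48(y - 10).
Vertex (6, 10); 4p = 48 so p = 12. Opens up.
Focus is p units from the vertex along the axis: (h, k + p).

(6, 22)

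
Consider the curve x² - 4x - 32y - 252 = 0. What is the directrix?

y = -16

Only x is squared. Complete the square in x: (x - 2)² = 32(y + 8).
Vertex (2, -8); 4p = 32 so p = 8. Opens up.
Directrix is the horizontal line y = k − p = -8 − (8) = -16.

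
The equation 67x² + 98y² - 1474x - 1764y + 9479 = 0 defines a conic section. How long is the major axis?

Group the x- and y-terms: 67(x² - 22x) + 98(y² - 18y) = -9479
67(x - 11)² + 98(y - 9)² = -9479 + 8107 + 7938 = 6566
Divide by 6566: (x - 11)²/98 + (y - 9)²/67 = 1
Ellipse, center (11, 9), major axis horizontal; a² = 98, b² = 67.
a² = 98 so a = 7√2; the major axis has length 2a = 14√2.

14√2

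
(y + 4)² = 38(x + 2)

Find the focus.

(15/2, -4)

Vertex (-2, -4); 4p = 38 so p = 19/2. Opens right.
Focus is p units from the vertex along the axis: (h + p, k).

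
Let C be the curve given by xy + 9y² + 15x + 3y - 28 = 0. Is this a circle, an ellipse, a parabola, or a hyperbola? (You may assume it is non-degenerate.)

A = 0, B = 1, C = 9.
Discriminant B² − 4AC = 1² − 4·0·9 = 1.
B² − 4AC > 0 ⇒ hyperbola.

hyperbola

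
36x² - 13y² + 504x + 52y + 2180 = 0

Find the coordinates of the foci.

Collect terms: 36(x² + 14x) -13(y² - 4y) = -2180
36(x + 7)² -13(y - 2)² = -2180 + 1764 - 52 = -468
Divide through by -468 to get (y - 2)²/36 - (x + 7)²/13 = 1.
Hyperbola, center (-7, 2), transverse axis vertical; a² = 36, b² = 13.
c² = a² + b² = 36 + 13 = 49, so c = 7.
Foci lie on the vertical axis through the center: (h, k ± c).

(-7, -5) and (-7, 9)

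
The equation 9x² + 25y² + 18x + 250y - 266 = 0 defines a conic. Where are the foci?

(-9, -5) and (7, -5)

Group: 9(x² + 2x) + 25(y² + 10y) = 266
9(x + 1)² + 25(y + 5)² = 266 + 9 + 625 = 900
Divide through by 900 to get (x + 1)²/100 + (y + 5)²/36 = 1.
Ellipse, center (-1, -5), major axis horizontal; a² = 100, b² = 36.
c² = a² - b² = 100 - 36 = 64, so c = 8.
Foci lie on the horizontal axis through the center: (h ± c, k).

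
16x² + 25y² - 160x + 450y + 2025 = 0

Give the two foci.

Group the x- and y-terms: 16(x² - 10x) + 25(y² + 18y) = -2025
16(x - 5)² + 25(y + 9)² = -2025 + 400 + 2025 = 400
Dividing both sides by 400: (x - 5)²/25 + (y + 9)²/16 = 1
Ellipse, center (5, -9), major axis horizontal; a² = 25, b² = 16.
c² = a² - b² = 25 - 16 = 9, so c = 3.
Foci lie on the horizontal axis through the center: (h ± c, k).

(2, -9) and (8, -9)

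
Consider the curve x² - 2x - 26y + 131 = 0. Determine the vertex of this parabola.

(1, 5)

Only x is squared. Complete the square in x: (x - 1)² = 26(y - 5).
Vertex (1, 5); 4p = 26 so p = 13/2. Opens up.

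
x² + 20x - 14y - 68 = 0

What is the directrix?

y = -31/2

Only x is squared. Complete the square in x: (x + 10)² = 14(y + 12).
Vertex (-10, -12); 4p = 14 so p = 7/2. Opens up.
Directrix is the horizontal line y = k − p = -12 − (7/2) = -31/2.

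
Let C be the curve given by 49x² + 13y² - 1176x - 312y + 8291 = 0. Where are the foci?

Group: 49(x² - 24x) + 13(y² - 24y) = -8291
Complete the square: 49(x - 12)² + 13(y - 12)² = -8291 + 7056 + 1872 = 637
Dividing both sides by 637: (x - 12)²/13 + (y - 12)²/49 = 1
Ellipse, center (12, 12), major axis vertical; a² = 49, b² = 13.
c² = a² - b² = 49 - 13 = 36, so c = 6.
Foci lie on the vertical axis through the center: (h, k ± c).

(12, 6) and (12, 18)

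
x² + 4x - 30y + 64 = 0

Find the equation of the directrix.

y = -11/2

Only x is squared. Complete the square in x: (x + 2)² = 30(y - 2).
Vertex (-2, 2); 4p = 30 so p = 15/2. Opens up.
Directrix is the horizontal line y = k − p = 2 − (15/2) = -11/2.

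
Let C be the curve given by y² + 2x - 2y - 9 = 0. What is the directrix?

Only y is squared. Complete the square in y: (y - 1)² = -2(x - 5).
Vertex (5, 1); 4p = -2 so p = -1/2. Opens left.
Directrix is the vertical line x = h − p = 5 − (-1/2) = 11/2.

x = 11/2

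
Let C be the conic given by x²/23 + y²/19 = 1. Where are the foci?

Center (0, 0). The larger denominator 23 sits under the x-term, so the major axis is horizontal; a² = 23, b² = 19.
c² = a² - b² = 23 - 19 = 4, so c = 2.
Foci lie on the horizontal axis through the center: (h ± c, k).

(-2, 0) and (2, 0)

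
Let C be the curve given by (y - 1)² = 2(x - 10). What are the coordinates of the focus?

(21/2, 1)

Vertex (10, 1); 4p = 2 so p = 1/2. Opens right.
Focus is p units from the vertex along the axis: (h + p, k).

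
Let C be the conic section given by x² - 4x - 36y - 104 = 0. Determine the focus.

Only x is squared. Complete the square in x: (x - 2)² = 36(y + 3).
Vertex (2, -3); 4p = 36 so p = 9. Opens up.
Focus is p units from the vertex along the axis: (h, k + p).

(2, 6)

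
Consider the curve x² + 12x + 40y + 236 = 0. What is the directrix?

Only x is squared. Complete the square in x: (x + 6)² = -40(y + 5).
Vertex (-6, -5); 4p = -40 so p = -10. Opens down.
Directrix is the horizontal line y = k − p = -5 − (-10) = 5.

y = 5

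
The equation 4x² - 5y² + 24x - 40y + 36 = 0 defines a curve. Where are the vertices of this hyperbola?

(-3, -8) and (-3, 0)

Group: 4(x² + 6x) -5(y² + 8y) = -36
Complete the square in x and y: 4(x + 3)² -5(y + 4)² = -36 + 36 - 80 = -80
Dividing both sides by -80: (y + 4)²/16 - (x + 3)²/20 = 1
Hyperbola, center (-3, -4), transverse axis vertical; a² = 16, b² = 20.
a = 4. Vertices at (h, k ± a).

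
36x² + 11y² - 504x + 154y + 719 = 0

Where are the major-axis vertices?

Group: 36(x² - 14x) + 11(y² + 14y) = -719
Complete the square in x and y: 36(x - 7)² + 11(y + 7)² = -719 + 1764 + 539 = 1584
Divide by 1584: (x - 7)²/44 + (y + 7)²/144 = 1
Ellipse, center (7, -7), major axis vertical; a² = 144, b² = 44.
a = 12. Vertices at (h, k ± a).

(7, -19) and (7, 5)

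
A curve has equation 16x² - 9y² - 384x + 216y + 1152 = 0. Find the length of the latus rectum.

9/2

Rearranging, 16(x² - 24x) -9(y² - 24y) = -1152.
Completing the square gives 16(x - 12)² -9(y - 12)² = -1152 + 2304 - 1296 = -144.
Divide through by -144 to get (y - 12)²/16 - (x - 12)²/9 = 1.
Hyperbola, center (12, 12), transverse axis vertical; a² = 16, b² = 9.
Latus rectum length = 2b²/a = 2·9/4 = 9/2.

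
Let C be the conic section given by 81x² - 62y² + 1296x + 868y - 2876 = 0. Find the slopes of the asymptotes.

9√62/62 and -9√62/62

Group: 81(x² + 16x) -62(y² - 14y) = 2876
Complete the square: 81(x + 8)² -62(y - 7)² = 2876 + 5184 - 3038 = 5022
Divide through by 5022 to get (x + 8)²/62 - (y - 7)²/81 = 1.
Hyperbola, center (-8, 7), transverse axis horizontal; a² = 62, b² = 81.
For a horizontal hyperbola the asymptotes have slope ±b/a.
Here that is ±9/√62 = ±9√62/62.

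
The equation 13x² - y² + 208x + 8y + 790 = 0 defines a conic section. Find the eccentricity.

e = √14

Group: 13(x² + 16x) -(y² - 8y) = -790
13(x + 8)² -(y - 4)² = -790 + 832 - 16 = 26
Divide through by 26 to get (x + 8)²/2 - (y - 4)²/26 = 1.
Hyperbola, center (-8, 4), transverse axis horizontal; a² = 2, b² = 26.
c² = a² + b² = 28, so c = 2√7.
e = c/a = 2√7/√2 = √14.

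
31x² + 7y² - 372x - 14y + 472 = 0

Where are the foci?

Rearranging, 31(x² - 12x) + 7(y² - 2y) = -472.
Completing the square gives 31(x - 6)² + 7(y - 1)² = -472 + 1116 + 7 = 651.
Divide through by 651 to get (x - 6)²/21 + (y - 1)²/93 = 1.
Ellipse, center (6, 1), major axis vertical; a² = 93, b² = 21.
c² = a² - b² = 93 - 21 = 72, so c = 6√2.
Foci lie on the vertical axis through the center: (h, k ± c).

(6, 1 - 6√2) and (6, 1 + 6√2)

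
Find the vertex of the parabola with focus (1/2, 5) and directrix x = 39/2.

(10, 5)

The vertex is the midpoint between the focus and the directrix along the axis of symmetry.
Axis is horizontal (directrix is vertical). Vertex x-coordinate = (1/2 + 39/2)/2 = 10; y-coordinate = 5.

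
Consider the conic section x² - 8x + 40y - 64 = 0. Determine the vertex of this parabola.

(4, 2)

Only x is squared. Complete the square in x: (x - 4)² = -40(y - 2).
Vertex (4, 2); 4p = -40 so p = -10. Opens down.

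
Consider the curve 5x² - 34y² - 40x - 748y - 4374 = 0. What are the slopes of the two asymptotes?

Collect terms: 5(x² - 8x) -34(y² + 22y) = 4374
5(x - 4)² -34(y + 11)² = 4374 + 80 - 4114 = 340
Divide through by 340 to get (x - 4)²/68 - (y + 11)²/10 = 1.
Hyperbola, center (4, -11), transverse axis horizontal; a² = 68, b² = 10.
For a horizontal hyperbola the asymptotes have slope ±b/a.
Here that is ±√10/2√17 = ±√170/34.

√170/34 and -√170/34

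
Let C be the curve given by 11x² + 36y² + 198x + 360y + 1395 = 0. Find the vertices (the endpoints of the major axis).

(-15, -5) and (-3, -5)

Rearranging, 11(x² + 18x) + 36(y² + 10y) = -1395.
Complete the square in x and y: 11(x + 9)² + 36(y + 5)² = -1395 + 891 + 900 = 396
Divide through by 396 to get (x + 9)²/36 + (y + 5)²/11 = 1.
Ellipse, center (-9, -5), major axis horizontal; a² = 36, b² = 11.
a = 6. Vertices at (h ± a, k).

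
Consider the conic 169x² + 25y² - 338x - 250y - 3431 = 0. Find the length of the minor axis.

Collect terms: 169(x² - 2x) + 25(y² - 10y) = 3431
Completing the square gives 169(x - 1)² + 25(y - 5)² = 3431 + 169 + 625 = 4225.
Divide by 4225: (x - 1)²/25 + (y - 5)²/169 = 1
Ellipse, center (1, 5), major axis vertical; a² = 169, b² = 25.
b² = 25 so b = 5; the minor axis has length 2b = 10.

10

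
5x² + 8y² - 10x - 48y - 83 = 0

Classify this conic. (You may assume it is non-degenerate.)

No xy term. Coefficients of x² and y² are A = 5, C = 8.
A and C have the same sign but A ≠ C ⇒ ellipse.

ellipse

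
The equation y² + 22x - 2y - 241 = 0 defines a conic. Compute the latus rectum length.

22

Only y is squared. Complete the square in y: (y - 1)² = -22(x - 11).
Vertex (11, 1); 4p = -22 so p = -11/2. Opens left.
Latus rectum length = |4p| = 22.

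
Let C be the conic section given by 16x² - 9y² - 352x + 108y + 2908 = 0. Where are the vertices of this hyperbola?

Rearranging, 16(x² - 22x) -9(y² - 12y) = -2908.
Complete the square: 16(x - 11)² -9(y - 6)² = -2908 + 1936 - 324 = -1296
Divide through by -1296 to get (y - 6)²/144 - (x - 11)²/81 = 1.
Hyperbola, center (11, 6), transverse axis vertical; a² = 144, b² = 81.
a = 12. Vertices at (h, k ± a).

(11, -6) and (11, 18)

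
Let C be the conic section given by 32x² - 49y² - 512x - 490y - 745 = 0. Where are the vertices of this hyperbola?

Group the x- and y-terms: 32(x² - 16x) -49(y² + 10y) = 745
Completing the square gives 32(x - 8)² -49(y + 5)² = 745 + 2048 - 1225 = 1568.
Divide by 1568: (x - 8)²/49 - (y + 5)²/32 = 1
Hyperbola, center (8, -5), transverse axis horizontal; a² = 49, b² = 32.
a = 7. Vertices at (h ± a, k).

(1, -5) and (15, -5)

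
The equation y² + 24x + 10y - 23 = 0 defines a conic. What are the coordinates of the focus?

(-4, -5)

Only y is squared. Complete the square in y: (y + 5)² = -24(x - 2).
Vertex (2, -5); 4p = -24 so p = -6. Opens left.
Focus is p units from the vertex along the axis: (h + p, k).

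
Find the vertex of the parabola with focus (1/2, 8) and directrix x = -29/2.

(-7, 8)

The vertex is the midpoint between the focus and the directrix along the axis of symmetry.
Axis is horizontal (directrix is vertical). Vertex x-coordinate = (1/2 + (-29/2))/2 = -7; y-coordinate = 8.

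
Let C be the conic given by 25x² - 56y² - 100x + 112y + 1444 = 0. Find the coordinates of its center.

25(x² - 4x) -56(y² - 2y) = -1444
Complete the square in x and y: 25(x - 2)² -56(y - 1)² = -1444 + 100 - 56 = -1400
Dividing both sides by -1400: (y - 1)²/25 - (x - 2)²/56 = 1
Hyperbola with center (2, 1).

(2, 1)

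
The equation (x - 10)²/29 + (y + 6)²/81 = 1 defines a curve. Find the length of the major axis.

Center (10, -6). The larger denominator 81 sits under the y-term, so the major axis is vertical; a² = 81, b² = 29.
a² = 81 so a = 9; the major axis has length 2a = 18.

18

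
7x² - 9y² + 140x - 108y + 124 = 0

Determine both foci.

Rearranging, 7(x² + 20x) -9(y² + 12y) = -124.
Complete the square: 7(x + 10)² -9(y + 6)² = -124 + 700 - 324 = 252
Dividing both sides by 252: (x + 10)²/36 - (y + 6)²/28 = 1
Hyperbola, center (-10, -6), transverse axis horizontal; a² = 36, b² = 28.
c² = a² + b² = 36 + 28 = 64, so c = 8.
Foci lie on the horizontal axis through the center: (h ± c, k).

(-18, -6) and (-2, -6)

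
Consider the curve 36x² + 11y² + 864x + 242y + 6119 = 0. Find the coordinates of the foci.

(-12, -16) and (-12, -6)

Rearranging, 36(x² + 24x) + 11(y² + 22y) = -6119.
Completing the square gives 36(x + 12)² + 11(y + 11)² = -6119 + 5184 + 1331 = 396.
Divide by 396: (x + 12)²/11 + (y + 11)²/36 = 1
Ellipse, center (-12, -11), major axis vertical; a² = 36, b² = 11.
c² = a² - b² = 36 - 11 = 25, so c = 5.
Foci lie on the vertical axis through the center: (h, k ± c).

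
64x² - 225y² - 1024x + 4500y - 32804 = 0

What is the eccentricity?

e = 17/15

Rearranging, 64(x² - 16x) -225(y² - 20y) = 32804.
64(x - 8)² -225(y - 10)² = 32804 + 4096 - 22500 = 14400
Divide through by 14400 to get (x - 8)²/225 - (y - 10)²/64 = 1.
Hyperbola, center (8, 10), transverse axis horizontal; a² = 225, b² = 64.
c² = a² + b² = 289, so c = 17.
e = c/a = 17/15.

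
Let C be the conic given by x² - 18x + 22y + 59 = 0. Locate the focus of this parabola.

Only x is squared. Complete the square in x: (x - 9)² = -22(y - 1).
Vertex (9, 1); 4p = -22 so p = -11/2. Opens down.
Focus is p units from the vertex along the axis: (h, k + p).

(9, -9/2)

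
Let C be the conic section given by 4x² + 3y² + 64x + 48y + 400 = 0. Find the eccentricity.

e = 1/2

Group: 4(x² + 16x) + 3(y² + 16y) = -400
Complete the square in x and y: 4(x + 8)² + 3(y + 8)² = -400 + 256 + 192 = 48
Divide by 48: (x + 8)²/12 + (y + 8)²/16 = 1
Ellipse, center (-8, -8), major axis vertical; a² = 16, b² = 12.
c² = a² - b² = 4, so c = 2.
e = c/a = 2/4 = 1/2.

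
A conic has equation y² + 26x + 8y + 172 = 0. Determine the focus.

(-25/2, -4)

Only y is squared. Complete the square in y: (y + 4)² = -26(x + 6).
Vertex (-6, -4); 4p = -26 so p = -13/2. Opens left.
Focus is p units from the vertex along the axis: (h + p, k).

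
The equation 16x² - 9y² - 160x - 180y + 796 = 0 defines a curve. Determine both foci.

(5, -25) and (5, 5)

16(x² - 10x) -9(y² + 20y) = -796
Completing the square gives 16(x - 5)² -9(y + 10)² = -796 + 400 - 900 = -1296.
Divide through by -1296 to get (y + 10)²/144 - (x - 5)²/81 = 1.
Hyperbola, center (5, -10), transverse axis vertical; a² = 144, b² = 81.
c² = a² + b² = 144 + 81 = 225, so c = 15.
Foci lie on the vertical axis through the center: (h, k ± c).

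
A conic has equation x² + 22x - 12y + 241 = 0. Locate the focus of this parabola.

Only x is squared. Complete the square in x: (x + 11)² = 12(y - 10).
Vertex (-11, 10); 4p = 12 so p = 3. Opens up.
Focus is p units from the vertex along the axis: (h, k + p).

(-11, 13)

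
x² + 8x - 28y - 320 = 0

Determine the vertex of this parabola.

Only x is squared. Complete the square in x: (x + 4)² = 28(y + 12).
Vertex (-4, -12); 4p = 28 so p = 7. Opens up.

(-4, -12)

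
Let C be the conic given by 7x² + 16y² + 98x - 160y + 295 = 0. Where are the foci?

Group the x- and y-terms: 7(x² + 14x) + 16(y² - 10y) = -295
7(x + 7)² + 16(y - 5)² = -295 + 343 + 400 = 448
Divide by 448: (x + 7)²/64 + (y - 5)²/28 = 1
Ellipse, center (-7, 5), major axis horizontal; a² = 64, b² = 28.
c² = a² - b² = 64 - 28 = 36, so c = 6.
Foci lie on the horizontal axis through the center: (h ± c, k).

(-13, 5) and (-1, 5)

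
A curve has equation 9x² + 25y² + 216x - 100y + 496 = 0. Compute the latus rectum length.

Group: 9(x² + 24x) + 25(y² - 4y) = -496
Completing the square gives 9(x + 12)² + 25(y - 2)² = -496 + 1296 + 100 = 900.
Divide by 900: (x + 12)²/100 + (y - 2)²/36 = 1
Ellipse, center (-12, 2), major axis horizontal; a² = 100, b² = 36.
Latus rectum length = 2b²/a = 2·36/10 = 36/5.

36/5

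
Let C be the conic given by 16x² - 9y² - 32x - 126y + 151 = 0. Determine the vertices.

(1, -15) and (1, 1)

Collect terms: 16(x² - 2x) -9(y² + 14y) = -151
Complete the square in x and y: 16(x - 1)² -9(y + 7)² = -151 + 16 - 441 = -576
Dividing both sides by -576: (y + 7)²/64 - (x - 1)²/36 = 1
Hyperbola, center (1, -7), transverse axis vertical; a² = 64, b² = 36.
a = 8. Vertices at (h, k ± a).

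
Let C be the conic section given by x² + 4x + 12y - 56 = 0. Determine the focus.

(-2, 2)

Only x is squared. Complete the square in x: (x + 2)² = -12(y - 5).
Vertex (-2, 5); 4p = -12 so p = -3. Opens down.
Focus is p units from the vertex along the axis: (h, k + p).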